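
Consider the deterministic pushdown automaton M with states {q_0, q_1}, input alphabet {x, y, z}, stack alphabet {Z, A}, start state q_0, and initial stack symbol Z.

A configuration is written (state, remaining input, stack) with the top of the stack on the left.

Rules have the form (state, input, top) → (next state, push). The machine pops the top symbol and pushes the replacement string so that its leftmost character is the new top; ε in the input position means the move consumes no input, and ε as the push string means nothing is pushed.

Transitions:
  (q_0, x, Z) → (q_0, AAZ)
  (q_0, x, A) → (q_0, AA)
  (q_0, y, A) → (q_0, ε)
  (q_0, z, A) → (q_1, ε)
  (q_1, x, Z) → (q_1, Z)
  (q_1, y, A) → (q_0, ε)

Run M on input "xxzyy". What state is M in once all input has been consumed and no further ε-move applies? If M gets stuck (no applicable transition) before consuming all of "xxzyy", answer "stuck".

(q_0, xxzyy, Z)
  read x, top Z: go to q_0, push AAZ → (q_0, xzyy, AAZ)
  read x, top A: go to q_0, push AA → (q_0, zyy, AAAZ)
  read z, top A: go to q_1, push ε → (q_1, yy, AAZ)
  read y, top A: go to q_0, push ε → (q_0, y, AZ)
  read y, top A: go to q_0, push ε → (q_0, ε, Z)
All input consumed; M is in state q_0.

q_0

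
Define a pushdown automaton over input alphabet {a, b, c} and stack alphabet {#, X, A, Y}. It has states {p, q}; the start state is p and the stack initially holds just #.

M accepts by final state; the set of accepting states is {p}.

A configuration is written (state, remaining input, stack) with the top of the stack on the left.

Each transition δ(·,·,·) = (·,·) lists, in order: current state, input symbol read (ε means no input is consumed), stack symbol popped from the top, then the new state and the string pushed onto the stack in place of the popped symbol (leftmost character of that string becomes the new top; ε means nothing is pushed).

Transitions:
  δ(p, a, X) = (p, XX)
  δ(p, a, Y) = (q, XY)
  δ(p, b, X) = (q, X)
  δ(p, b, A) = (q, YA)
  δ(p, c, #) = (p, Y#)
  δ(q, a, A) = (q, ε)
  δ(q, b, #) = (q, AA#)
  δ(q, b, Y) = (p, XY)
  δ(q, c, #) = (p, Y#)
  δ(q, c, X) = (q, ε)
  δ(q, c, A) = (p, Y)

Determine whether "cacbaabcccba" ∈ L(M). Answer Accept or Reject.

Accept

One accepting computation: (p, cacbaabcccba, #) ⊢ (p, acbaabcccba, Y#) ⊢ (q, cbaabcccba, XY#) ⊢ (q, baabcccba, Y#) ⊢ (p, aabcccba, XY#) ⊢ (p, abcccba, XXY#) ⊢ (p, bcccba, XXXY#) ⊢ (q, cccba, XXXY#) ⊢ (q, ccba, XXY#) ⊢ (q, cba, XY#) ⊢ (q, ba, Y#) ⊢ (p, a, XY#) ⊢ (p, ε, XXY#)
All input consumed and state p ∈ F.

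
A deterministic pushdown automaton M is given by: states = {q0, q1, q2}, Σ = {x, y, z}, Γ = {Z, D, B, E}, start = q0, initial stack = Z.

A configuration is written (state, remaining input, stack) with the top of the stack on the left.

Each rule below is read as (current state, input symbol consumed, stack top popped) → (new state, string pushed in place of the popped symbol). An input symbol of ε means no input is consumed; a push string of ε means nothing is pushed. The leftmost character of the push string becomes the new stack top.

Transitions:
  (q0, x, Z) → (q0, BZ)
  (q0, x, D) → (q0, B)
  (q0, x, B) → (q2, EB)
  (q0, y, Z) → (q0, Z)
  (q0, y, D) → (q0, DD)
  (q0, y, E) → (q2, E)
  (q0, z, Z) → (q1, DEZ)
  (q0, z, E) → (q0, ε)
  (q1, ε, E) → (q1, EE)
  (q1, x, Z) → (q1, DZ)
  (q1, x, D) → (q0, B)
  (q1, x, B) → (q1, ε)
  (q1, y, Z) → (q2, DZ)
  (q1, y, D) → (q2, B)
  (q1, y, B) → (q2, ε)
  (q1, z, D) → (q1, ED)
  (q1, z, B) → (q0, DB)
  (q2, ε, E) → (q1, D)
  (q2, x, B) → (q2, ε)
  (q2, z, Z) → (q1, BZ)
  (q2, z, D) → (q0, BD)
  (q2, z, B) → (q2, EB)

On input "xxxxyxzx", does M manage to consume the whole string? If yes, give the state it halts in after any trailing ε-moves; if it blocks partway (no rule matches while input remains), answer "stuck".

(q0, xxxxyxzx, Z) ⊢ (q0, xxxyxzx, BZ) ⊢ (q2, xxyxzx, EBZ) ⊢ (q1, xxyxzx, DBZ) ⊢ (q0, xyxzx, BBZ) ⊢ (q2, yxzx, EBBZ) ⊢ (q1, yxzx, DBBZ) ⊢ (q2, xzx, BBBZ) ⊢ (q2, zx, BBZ) ⊢ (q2, x, EBBZ) ⊢ (q1, x, DBBZ) ⊢ (q0, ε, BBBZ)
All input consumed; M is in state q0.

q0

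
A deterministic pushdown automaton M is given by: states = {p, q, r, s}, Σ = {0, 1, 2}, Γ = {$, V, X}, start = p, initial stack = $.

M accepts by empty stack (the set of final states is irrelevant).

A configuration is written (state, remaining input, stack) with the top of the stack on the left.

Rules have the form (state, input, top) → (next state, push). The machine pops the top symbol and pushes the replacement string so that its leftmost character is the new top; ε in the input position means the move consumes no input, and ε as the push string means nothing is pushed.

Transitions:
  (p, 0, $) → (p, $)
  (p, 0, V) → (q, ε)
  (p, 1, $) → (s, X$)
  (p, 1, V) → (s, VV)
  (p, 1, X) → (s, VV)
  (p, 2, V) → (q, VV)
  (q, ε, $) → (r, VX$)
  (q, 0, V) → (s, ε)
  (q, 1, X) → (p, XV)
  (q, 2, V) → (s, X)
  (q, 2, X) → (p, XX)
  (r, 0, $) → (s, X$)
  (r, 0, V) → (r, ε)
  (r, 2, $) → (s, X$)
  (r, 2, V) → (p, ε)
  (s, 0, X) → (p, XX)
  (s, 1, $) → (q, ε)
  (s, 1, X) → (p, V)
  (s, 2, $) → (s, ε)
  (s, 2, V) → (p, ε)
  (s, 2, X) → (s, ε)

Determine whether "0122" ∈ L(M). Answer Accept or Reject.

(p, 0122, $)
  read 0, top $: go to p, push $ → (p, 122, $)
  read 1, top $: go to s, push X$ → (s, 22, X$)
  read 2, top X: go to s, push ε → (s, 2, $)
  read 2, top $: go to s, push ε → (s, ε, ε)
All input consumed and the stack is empty.

Accept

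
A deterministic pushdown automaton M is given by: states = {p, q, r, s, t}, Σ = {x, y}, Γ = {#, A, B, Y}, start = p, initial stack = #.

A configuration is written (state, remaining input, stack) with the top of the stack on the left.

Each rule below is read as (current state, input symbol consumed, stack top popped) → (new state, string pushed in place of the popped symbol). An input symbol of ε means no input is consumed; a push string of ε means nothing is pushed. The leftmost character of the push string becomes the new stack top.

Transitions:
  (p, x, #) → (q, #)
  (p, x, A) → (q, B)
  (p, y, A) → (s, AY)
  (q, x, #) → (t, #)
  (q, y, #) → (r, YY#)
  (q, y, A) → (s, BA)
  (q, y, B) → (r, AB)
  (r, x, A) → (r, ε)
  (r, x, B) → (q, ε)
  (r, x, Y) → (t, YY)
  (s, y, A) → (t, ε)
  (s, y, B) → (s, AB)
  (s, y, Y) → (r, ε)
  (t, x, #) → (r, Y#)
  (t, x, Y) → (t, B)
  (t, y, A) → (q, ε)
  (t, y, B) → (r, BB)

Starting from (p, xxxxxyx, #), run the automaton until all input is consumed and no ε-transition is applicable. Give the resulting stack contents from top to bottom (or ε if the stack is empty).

BY#

(p, xxxxxyx, #)
  read x, top #: go to q, push # → (q, xxxxyx, #)
  read x, top #: go to t, push # → (t, xxxyx, #)
  read x, top #: go to r, push Y# → (r, xxyx, Y#)
  read x, top Y: go to t, push YY → (t, xyx, YY#)
  read x, top Y: go to t, push B → (t, yx, BY#)
  read y, top B: go to r, push BB → (r, x, BBY#)
  read x, top B: go to q, push ε → (q, ε, BY#)
All input consumed in state q with stack BY#.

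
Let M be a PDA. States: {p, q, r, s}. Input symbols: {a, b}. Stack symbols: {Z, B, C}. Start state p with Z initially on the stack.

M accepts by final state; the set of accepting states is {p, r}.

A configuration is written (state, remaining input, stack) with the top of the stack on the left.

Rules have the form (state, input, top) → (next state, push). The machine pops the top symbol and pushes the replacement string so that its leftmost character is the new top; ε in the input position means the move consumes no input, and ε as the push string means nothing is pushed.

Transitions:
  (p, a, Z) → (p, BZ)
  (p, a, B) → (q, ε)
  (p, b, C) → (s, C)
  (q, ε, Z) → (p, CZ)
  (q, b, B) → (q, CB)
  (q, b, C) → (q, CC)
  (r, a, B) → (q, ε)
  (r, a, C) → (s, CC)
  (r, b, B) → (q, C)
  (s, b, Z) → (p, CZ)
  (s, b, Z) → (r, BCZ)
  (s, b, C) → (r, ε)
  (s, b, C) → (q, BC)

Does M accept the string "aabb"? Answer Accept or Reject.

Accept

One accepting computation: (p, aabb, Z) ⊢ (p, abb, BZ) ⊢ (q, bb, Z) ⊢ (p, bb, CZ) ⊢ (s, b, CZ) ⊢ (r, ε, Z)
All input consumed and state r ∈ F.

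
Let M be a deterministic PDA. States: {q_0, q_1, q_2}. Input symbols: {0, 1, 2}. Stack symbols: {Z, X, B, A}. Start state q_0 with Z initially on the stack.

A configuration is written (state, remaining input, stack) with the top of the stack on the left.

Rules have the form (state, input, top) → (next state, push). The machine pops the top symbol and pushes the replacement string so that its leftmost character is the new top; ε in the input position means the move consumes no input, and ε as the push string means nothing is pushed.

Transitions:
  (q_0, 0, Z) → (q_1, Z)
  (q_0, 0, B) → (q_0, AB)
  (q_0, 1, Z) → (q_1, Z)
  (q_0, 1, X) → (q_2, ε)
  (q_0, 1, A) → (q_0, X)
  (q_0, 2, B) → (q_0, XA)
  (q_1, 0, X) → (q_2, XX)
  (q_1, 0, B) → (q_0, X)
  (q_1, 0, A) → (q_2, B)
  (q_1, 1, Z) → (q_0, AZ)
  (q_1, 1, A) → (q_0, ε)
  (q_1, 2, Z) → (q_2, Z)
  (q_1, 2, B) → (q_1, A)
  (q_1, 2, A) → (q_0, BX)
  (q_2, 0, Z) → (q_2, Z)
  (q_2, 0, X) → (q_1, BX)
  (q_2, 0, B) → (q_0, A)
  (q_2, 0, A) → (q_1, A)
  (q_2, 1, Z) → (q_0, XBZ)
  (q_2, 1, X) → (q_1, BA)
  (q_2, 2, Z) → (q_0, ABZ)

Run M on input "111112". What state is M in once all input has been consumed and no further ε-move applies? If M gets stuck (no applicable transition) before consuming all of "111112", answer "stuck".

(q_0, 111112, Z) ⊢ (q_1, 11112, Z) ⊢ (q_0, 1112, AZ) ⊢ (q_0, 112, XZ) ⊢ (q_2, 12, Z) ⊢ (q_0, 2, XBZ)
No transition for (q_0, 2, top X); M blocks with input 2 remaining.

stuck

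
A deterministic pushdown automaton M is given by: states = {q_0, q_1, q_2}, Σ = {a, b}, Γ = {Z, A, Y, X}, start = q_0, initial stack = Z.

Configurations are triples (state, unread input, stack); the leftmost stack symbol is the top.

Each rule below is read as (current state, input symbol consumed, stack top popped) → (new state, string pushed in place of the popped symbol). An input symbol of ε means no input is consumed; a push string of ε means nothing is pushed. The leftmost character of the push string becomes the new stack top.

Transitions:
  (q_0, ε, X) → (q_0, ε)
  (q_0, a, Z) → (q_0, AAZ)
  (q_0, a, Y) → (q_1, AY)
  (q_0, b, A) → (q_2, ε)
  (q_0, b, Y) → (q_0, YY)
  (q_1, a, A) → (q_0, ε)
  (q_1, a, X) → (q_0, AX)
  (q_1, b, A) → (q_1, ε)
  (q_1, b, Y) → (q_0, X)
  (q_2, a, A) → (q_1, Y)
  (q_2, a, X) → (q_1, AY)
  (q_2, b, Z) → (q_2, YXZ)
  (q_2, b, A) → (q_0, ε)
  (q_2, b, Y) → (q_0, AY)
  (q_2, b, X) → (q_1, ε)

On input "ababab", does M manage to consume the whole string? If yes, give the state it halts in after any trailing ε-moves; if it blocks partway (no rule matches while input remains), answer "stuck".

(q_0, ababab, Z)
  read a, top Z: go to q_0, push AAZ → (q_0, babab, AAZ)
  read b, top A: go to q_2, push ε → (q_2, abab, AZ)
  read a, top A: go to q_1, push Y → (q_1, bab, YZ)
  read b, top Y: go to q_0, push X → (q_0, ab, XZ)
  ε-move, top X: go to q_0, push ε → (q_0, ab, Z)
  read a, top Z: go to q_0, push AAZ → (q_0, b, AAZ)
  read b, top A: go to q_2, push ε → (q_2, ε, AZ)
All input consumed; M is in state q_2.

q_2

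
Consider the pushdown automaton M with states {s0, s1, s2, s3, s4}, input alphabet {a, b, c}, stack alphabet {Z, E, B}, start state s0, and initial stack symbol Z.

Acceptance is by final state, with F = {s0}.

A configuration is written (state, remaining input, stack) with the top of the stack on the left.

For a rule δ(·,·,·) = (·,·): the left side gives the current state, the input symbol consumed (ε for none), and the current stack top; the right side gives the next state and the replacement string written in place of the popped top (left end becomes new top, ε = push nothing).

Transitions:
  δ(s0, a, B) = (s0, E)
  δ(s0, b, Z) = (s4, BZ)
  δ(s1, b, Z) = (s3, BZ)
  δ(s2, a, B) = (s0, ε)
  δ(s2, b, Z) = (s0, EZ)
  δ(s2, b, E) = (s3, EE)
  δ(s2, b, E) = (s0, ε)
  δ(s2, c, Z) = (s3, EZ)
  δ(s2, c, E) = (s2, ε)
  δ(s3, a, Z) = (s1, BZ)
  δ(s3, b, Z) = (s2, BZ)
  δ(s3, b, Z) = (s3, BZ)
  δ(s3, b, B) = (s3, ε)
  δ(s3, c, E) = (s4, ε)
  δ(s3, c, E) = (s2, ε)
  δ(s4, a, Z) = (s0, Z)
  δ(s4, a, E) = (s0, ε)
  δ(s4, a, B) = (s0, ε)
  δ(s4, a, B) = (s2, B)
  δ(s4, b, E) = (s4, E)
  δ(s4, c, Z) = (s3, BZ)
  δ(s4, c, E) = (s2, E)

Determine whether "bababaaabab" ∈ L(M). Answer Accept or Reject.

No computation consumes all input and reaches a final state.

Reject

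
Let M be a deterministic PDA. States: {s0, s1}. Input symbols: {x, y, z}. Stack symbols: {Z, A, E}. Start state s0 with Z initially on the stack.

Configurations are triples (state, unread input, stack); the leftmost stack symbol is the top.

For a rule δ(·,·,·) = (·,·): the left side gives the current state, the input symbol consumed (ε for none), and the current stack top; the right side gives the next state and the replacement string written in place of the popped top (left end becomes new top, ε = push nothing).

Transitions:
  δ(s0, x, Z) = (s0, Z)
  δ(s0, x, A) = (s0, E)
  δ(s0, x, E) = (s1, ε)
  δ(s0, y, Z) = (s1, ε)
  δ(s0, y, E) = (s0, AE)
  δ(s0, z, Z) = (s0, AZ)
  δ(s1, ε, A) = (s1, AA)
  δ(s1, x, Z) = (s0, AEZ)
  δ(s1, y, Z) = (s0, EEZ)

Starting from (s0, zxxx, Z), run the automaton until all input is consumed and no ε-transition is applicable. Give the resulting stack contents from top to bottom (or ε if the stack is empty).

(s0, zxxx, Z)
  read z, top Z: go to s0, push AZ → (s0, xxx, AZ)
  read x, top A: go to s0, push E → (s0, xx, EZ)
  read x, top E: go to s1, push ε → (s1, x, Z)
  read x, top Z: go to s0, push AEZ → (s0, ε, AEZ)
All input consumed in state s0 with stack AEZ.

AEZ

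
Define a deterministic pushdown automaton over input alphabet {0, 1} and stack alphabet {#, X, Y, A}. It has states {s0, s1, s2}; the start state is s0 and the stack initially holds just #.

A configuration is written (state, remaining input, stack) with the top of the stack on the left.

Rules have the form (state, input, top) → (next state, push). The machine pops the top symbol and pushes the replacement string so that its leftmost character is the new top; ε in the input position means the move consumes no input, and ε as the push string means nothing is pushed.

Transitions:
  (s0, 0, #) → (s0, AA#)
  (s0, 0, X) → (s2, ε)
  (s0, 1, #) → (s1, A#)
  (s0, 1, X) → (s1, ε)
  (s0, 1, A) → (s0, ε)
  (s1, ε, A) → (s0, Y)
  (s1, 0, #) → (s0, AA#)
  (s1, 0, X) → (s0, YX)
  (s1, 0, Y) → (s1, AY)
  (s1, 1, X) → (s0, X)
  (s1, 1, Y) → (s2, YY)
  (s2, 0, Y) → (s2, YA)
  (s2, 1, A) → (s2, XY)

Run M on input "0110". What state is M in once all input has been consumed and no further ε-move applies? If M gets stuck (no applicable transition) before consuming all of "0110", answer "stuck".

s0

(s0, 0110, #)
  read 0, top #: go to s0, push AA# → (s0, 110, AA#)
  read 1, top A: go to s0, push ε → (s0, 10, A#)
  read 1, top A: go to s0, push ε → (s0, 0, #)
  read 0, top #: go to s0, push AA# → (s0, ε, AA#)
All input consumed; M is in state s0.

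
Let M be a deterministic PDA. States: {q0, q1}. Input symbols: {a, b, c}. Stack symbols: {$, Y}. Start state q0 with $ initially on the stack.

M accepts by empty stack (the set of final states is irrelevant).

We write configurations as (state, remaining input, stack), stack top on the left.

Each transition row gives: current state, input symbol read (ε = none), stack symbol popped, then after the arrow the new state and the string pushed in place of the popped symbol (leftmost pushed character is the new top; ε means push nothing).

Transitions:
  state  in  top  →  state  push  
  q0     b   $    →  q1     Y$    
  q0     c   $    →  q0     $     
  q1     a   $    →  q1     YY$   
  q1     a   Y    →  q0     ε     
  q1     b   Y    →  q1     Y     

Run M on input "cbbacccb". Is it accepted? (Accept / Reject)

Reject

(q0, cbbacccb, $) ⊢ (q0, bbacccb, $) ⊢ (q1, bacccb, Y$) ⊢ (q1, acccb, Y$) ⊢ (q0, cccb, $) ⊢ (q0, ccb, $) ⊢ (q0, cb, $) ⊢ (q0, b, $) ⊢ (q1, ε, Y$)
All input consumed; stack is Y$, not empty, and no further ε-move applies.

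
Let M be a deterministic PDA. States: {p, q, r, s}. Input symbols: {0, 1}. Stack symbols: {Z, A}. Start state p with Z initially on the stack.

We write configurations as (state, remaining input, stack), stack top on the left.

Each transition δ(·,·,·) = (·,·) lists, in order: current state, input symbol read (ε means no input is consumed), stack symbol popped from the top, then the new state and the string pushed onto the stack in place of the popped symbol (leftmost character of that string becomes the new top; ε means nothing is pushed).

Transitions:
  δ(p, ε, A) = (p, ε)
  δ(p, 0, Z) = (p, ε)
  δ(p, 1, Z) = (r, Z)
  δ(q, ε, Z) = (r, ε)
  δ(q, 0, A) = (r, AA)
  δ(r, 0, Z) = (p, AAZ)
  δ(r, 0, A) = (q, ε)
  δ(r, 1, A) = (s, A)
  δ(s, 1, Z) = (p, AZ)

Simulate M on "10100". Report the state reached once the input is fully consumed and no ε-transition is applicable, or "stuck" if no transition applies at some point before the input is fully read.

(p, 10100, Z)
  read 1, top Z: go to r, push Z → (r, 0100, Z)
  read 0, top Z: go to p, push AAZ → (p, 100, AAZ)
  ε-move, top A: go to p, push ε → (p, 100, AZ)
  ε-move, top A: go to p, push ε → (p, 100, Z)
  read 1, top Z: go to r, push Z → (r, 00, Z)
  read 0, top Z: go to p, push AAZ → (p, 0, AAZ)
  ε-move, top A: go to p, push ε → (p, 0, AZ)
  ε-move, top A: go to p, push ε → (p, 0, Z)
  read 0, top Z: go to p, push ε → (p, ε, ε)
All input consumed; M is in state p.

p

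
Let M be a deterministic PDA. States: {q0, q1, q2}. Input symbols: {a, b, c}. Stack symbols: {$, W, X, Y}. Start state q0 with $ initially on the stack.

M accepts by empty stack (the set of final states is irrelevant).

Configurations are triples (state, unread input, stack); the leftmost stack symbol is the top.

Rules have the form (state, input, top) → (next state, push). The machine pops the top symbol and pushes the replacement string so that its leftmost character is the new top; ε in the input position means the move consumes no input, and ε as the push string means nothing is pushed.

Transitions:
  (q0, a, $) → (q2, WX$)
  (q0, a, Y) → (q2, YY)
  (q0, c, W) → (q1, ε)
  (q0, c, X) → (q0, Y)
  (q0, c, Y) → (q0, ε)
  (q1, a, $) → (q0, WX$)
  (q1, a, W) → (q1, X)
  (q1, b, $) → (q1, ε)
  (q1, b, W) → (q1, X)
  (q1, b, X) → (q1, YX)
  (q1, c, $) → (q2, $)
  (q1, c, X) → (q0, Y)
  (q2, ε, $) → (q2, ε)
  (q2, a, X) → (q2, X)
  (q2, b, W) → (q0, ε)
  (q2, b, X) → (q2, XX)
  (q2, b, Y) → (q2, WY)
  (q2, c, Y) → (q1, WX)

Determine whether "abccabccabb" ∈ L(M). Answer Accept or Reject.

(q0, abccabccabb, $) ⊢ (q2, bccabccabb, WX$) ⊢ (q0, ccabccabb, X$) ⊢ (q0, cabccabb, Y$) ⊢ (q0, abccabb, $) ⊢ (q2, bccabb, WX$) ⊢ (q0, ccabb, X$) ⊢ (q0, cabb, Y$) ⊢ (q0, abb, $) ⊢ (q2, bb, WX$) ⊢ (q0, b, X$)
No transition applies at (q0, b, X$); input not fully consumed.

Reject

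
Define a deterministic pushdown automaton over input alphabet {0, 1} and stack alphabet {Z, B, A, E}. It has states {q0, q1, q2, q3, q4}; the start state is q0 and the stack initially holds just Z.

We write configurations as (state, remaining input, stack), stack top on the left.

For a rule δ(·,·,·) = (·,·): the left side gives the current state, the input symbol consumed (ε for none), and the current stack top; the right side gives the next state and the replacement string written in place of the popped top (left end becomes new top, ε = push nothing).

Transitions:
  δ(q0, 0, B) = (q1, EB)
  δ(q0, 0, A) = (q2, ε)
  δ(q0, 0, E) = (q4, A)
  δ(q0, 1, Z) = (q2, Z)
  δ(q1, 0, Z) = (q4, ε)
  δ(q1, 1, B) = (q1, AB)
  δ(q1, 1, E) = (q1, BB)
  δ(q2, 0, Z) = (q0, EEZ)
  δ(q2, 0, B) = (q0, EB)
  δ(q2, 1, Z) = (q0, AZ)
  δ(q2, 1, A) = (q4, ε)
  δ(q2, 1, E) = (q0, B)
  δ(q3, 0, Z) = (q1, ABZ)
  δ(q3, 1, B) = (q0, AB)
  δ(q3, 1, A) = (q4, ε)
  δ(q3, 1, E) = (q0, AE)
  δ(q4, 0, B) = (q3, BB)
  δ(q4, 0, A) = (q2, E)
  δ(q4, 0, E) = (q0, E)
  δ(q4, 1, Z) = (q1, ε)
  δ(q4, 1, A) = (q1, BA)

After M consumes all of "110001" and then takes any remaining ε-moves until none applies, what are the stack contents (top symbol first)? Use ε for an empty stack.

(q0, 110001, Z)
  read 1, top Z: go to q2, push Z → (q2, 10001, Z)
  read 1, top Z: go to q0, push AZ → (q0, 0001, AZ)
  read 0, top A: go to q2, push ε → (q2, 001, Z)
  read 0, top Z: go to q0, push EEZ → (q0, 01, EEZ)
  read 0, top E: go to q4, push A → (q4, 1, AEZ)
  read 1, top A: go to q1, push BA → (q1, ε, BAEZ)
All input consumed in state q1 with stack BAEZ.

BAEZ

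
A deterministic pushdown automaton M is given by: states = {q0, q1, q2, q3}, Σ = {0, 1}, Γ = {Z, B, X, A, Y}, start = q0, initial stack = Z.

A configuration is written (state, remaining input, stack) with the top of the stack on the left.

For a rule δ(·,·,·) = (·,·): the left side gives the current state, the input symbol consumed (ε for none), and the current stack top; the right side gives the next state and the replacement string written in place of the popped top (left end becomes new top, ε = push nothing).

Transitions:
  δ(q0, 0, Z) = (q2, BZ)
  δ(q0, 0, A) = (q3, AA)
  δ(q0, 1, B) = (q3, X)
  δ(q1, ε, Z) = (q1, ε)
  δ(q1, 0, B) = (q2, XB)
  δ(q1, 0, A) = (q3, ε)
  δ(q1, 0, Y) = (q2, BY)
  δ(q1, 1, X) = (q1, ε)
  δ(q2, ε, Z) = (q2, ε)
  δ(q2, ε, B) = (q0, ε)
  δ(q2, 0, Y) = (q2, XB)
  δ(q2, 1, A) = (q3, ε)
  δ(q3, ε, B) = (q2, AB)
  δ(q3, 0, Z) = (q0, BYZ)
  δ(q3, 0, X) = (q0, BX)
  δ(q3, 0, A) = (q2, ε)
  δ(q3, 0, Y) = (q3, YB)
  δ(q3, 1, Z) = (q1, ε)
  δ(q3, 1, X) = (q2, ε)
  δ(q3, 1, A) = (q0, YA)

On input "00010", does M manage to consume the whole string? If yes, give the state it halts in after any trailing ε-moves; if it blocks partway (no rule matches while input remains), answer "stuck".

stuck

(q0, 00010, Z) ⊢ (q2, 0010, BZ) ⊢ (q0, 0010, Z) ⊢ (q2, 010, BZ) ⊢ (q0, 010, Z) ⊢ (q2, 10, BZ) ⊢ (q0, 10, Z)
No transition for (q0, 1, top Z); M blocks with input 10 remaining.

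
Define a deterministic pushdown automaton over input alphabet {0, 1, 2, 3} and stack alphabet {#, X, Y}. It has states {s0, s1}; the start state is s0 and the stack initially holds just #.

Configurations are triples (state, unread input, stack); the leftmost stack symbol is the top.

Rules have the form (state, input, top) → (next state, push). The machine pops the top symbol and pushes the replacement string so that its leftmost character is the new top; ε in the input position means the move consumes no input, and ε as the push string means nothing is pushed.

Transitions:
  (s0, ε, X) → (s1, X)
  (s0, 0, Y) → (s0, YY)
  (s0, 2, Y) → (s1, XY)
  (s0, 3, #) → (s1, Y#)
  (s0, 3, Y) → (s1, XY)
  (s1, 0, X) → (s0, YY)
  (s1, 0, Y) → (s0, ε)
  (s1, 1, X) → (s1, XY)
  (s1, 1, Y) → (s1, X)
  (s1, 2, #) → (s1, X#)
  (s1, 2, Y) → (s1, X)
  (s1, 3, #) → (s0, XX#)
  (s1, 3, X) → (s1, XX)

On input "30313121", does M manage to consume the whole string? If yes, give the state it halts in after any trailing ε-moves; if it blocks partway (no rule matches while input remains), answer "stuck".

stuck

(s0, 30313121, #)
  read 3, top #: go to s1, push Y# → (s1, 0313121, Y#)
  read 0, top Y: go to s0, push ε → (s0, 313121, #)
  read 3, top #: go to s1, push Y# → (s1, 13121, Y#)
  read 1, top Y: go to s1, push X → (s1, 3121, X#)
  read 3, top X: go to s1, push XX → (s1, 121, XX#)
  read 1, top X: go to s1, push XY → (s1, 21, XYX#)
No transition for (s1, 2, top X); M blocks with input 21 remaining.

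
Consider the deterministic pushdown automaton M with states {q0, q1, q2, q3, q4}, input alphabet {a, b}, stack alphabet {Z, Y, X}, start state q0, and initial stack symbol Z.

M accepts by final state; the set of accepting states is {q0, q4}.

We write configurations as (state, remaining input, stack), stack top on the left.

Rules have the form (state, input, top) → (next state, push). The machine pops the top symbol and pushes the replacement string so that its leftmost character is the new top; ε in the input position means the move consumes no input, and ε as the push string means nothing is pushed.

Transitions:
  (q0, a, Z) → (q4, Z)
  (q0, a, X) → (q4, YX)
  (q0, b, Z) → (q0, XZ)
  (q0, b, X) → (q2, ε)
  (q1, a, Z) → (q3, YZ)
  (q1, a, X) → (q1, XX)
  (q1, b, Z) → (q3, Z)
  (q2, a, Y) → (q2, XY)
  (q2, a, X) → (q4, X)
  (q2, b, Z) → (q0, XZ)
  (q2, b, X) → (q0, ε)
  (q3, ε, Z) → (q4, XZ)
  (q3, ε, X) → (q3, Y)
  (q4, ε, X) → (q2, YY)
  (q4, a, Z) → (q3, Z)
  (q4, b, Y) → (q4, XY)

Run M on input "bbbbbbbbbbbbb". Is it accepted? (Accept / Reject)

Accept

(q0, bbbbbbbbbbbbb, Z) ⊢ (q0, bbbbbbbbbbbb, XZ) ⊢ (q2, bbbbbbbbbbb, Z) ⊢ (q0, bbbbbbbbbb, XZ) ⊢ (q2, bbbbbbbbb, Z) ⊢ (q0, bbbbbbbb, XZ) ⊢ (q2, bbbbbbb, Z) ⊢ (q0, bbbbbb, XZ) ⊢ (q2, bbbbb, Z) ⊢ (q0, bbbb, XZ) ⊢ (q2, bbb, Z) ⊢ (q0, bb, XZ) ⊢ (q2, b, Z) ⊢ (q0, ε, XZ)
All input consumed; state q0 ∈ F.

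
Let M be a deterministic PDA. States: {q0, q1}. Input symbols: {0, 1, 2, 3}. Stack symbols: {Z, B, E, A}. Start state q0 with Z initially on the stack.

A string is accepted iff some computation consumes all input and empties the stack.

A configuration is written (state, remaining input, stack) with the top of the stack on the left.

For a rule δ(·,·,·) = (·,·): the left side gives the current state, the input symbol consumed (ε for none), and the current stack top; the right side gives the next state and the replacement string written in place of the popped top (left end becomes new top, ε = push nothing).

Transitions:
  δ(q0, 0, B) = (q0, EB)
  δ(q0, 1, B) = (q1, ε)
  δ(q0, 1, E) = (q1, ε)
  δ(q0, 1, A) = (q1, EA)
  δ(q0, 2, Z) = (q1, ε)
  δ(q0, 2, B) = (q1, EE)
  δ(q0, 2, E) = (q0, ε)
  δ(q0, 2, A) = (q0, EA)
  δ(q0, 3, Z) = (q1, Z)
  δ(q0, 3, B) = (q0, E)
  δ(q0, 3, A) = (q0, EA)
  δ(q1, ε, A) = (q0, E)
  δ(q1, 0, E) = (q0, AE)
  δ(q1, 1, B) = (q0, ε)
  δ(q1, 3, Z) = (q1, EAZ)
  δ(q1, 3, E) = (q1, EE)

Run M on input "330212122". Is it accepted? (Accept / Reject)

Accept

(q0, 330212122, Z) ⊢ (q1, 30212122, Z) ⊢ (q1, 0212122, EAZ) ⊢ (q0, 212122, AEAZ) ⊢ (q0, 12122, EAEAZ) ⊢ (q1, 2122, AEAZ) ⊢ (q0, 2122, EEAZ) ⊢ (q0, 122, EAZ) ⊢ (q1, 22, AZ) ⊢ (q0, 22, EZ) ⊢ (q0, 2, Z) ⊢ (q1, ε, ε)
All input consumed and the stack is empty.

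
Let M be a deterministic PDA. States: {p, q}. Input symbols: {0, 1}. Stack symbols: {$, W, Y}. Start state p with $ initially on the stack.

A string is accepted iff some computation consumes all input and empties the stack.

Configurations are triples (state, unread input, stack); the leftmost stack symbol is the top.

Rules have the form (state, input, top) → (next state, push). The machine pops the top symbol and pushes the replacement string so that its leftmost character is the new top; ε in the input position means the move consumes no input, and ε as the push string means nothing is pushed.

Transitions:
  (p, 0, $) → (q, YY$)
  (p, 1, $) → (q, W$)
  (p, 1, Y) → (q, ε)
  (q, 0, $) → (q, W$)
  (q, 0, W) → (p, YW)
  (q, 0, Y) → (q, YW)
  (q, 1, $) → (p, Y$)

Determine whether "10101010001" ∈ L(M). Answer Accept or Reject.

(p, 10101010001, $)
  read 1, top $: go to q, push W$ → (q, 0101010001, W$)
  read 0, top W: go to p, push YW → (p, 101010001, YW$)
  read 1, top Y: go to q, push ε → (q, 01010001, W$)
  read 0, top W: go to p, push YW → (p, 1010001, YW$)
  read 1, top Y: go to q, push ε → (q, 010001, W$)
  read 0, top W: go to p, push YW → (p, 10001, YW$)
  read 1, top Y: go to q, push ε → (q, 0001, W$)
  read 0, top W: go to p, push YW → (p, 001, YW$)
No transition applies at (p, 001, YW$); input not fully consumed.

Reject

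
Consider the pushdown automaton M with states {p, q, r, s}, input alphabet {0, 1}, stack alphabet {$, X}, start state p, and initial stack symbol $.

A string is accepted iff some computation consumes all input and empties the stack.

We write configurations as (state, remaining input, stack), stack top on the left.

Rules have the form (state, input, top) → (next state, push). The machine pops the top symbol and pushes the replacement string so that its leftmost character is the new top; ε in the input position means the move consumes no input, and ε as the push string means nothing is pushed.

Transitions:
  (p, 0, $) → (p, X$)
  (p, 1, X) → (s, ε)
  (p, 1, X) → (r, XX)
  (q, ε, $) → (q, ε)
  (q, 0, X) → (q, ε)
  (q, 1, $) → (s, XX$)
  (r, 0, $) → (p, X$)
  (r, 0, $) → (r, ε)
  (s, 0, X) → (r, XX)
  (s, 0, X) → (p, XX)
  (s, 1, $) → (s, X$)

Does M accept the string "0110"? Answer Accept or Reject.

No computation consumes all input and empties the stack.

Reject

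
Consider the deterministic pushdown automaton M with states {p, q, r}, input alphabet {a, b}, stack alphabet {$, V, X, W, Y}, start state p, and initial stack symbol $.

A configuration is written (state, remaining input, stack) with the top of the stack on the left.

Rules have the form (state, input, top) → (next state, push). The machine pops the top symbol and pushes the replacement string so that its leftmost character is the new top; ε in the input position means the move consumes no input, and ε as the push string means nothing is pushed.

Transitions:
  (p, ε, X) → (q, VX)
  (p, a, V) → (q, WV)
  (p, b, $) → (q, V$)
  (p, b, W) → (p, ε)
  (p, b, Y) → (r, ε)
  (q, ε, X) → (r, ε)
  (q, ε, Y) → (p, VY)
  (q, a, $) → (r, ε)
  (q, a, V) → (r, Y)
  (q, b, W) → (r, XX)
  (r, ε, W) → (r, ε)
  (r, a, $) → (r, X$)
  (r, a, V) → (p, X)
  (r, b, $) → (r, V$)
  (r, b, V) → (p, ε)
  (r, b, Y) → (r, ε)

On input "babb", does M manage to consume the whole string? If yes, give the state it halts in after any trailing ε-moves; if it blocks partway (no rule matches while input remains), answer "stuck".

(p, babb, $)
  read b, top $: go to q, push V$ → (q, abb, V$)
  read a, top V: go to r, push Y → (r, bb, Y$)
  read b, top Y: go to r, push ε → (r, b, $)
  read b, top $: go to r, push V$ → (r, ε, V$)
All input consumed; M is in state r.

r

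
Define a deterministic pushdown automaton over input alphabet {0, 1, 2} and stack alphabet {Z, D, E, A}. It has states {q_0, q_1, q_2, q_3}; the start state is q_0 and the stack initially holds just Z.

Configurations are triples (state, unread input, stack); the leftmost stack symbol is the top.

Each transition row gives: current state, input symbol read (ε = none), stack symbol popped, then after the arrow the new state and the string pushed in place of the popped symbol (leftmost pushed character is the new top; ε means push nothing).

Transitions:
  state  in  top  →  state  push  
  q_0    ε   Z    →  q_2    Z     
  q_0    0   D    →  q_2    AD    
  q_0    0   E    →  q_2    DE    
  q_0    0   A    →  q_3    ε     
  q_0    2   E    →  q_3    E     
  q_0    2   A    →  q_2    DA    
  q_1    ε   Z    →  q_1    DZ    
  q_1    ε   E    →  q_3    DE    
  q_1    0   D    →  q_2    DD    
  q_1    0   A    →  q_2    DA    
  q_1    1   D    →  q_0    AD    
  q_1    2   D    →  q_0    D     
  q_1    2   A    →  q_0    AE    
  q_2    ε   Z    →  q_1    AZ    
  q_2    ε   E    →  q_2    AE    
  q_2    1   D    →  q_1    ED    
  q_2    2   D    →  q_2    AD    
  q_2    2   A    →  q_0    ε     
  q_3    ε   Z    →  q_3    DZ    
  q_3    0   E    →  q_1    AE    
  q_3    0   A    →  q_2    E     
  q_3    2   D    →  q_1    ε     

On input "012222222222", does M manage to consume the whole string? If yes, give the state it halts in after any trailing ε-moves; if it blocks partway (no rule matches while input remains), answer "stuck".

(q_0, 012222222222, Z)
  ε-move, top Z: go to q_2, push Z → (q_2, 012222222222, Z)
  ε-move, top Z: go to q_1, push AZ → (q_1, 012222222222, AZ)
  read 0, top A: go to q_2, push DA → (q_2, 12222222222, DAZ)
  read 1, top D: go to q_1, push ED → (q_1, 2222222222, EDAZ)
  ε-move, top E: go to q_3, push DE → (q_3, 2222222222, DEDAZ)
  read 2, top D: go to q_1, push ε → (q_1, 222222222, EDAZ)
  ε-move, top E: go to q_3, push DE → (q_3, 222222222, DEDAZ)
  read 2, top D: go to q_1, push ε → (q_1, 22222222, EDAZ)
  ε-move, top E: go to q_3, push DE → (q_3, 22222222, DEDAZ)
  read 2, top D: go to q_1, push ε → (q_1, 2222222, EDAZ)
  ε-move, top E: go to q_3, push DE → (q_3, 2222222, DEDAZ)
  read 2, top D: go to q_1, push ε → (q_1, 222222, EDAZ)
  ε-move, top E: go to q_3, push DE → (q_3, 222222, DEDAZ)
  read 2, top D: go to q_1, push ε → (q_1, 22222, EDAZ)
  ε-move, top E: go to q_3, push DE → (q_3, 22222, DEDAZ)
  read 2, top D: go to q_1, push ε → (q_1, 2222, EDAZ)
  ε-move, top E: go to q_3, push DE → (q_3, 2222, DEDAZ)
  read 2, top D: go to q_1, push ε → (q_1, 222, EDAZ)
  ε-move, top E: go to q_3, push DE → (q_3, 222, DEDAZ)
  read 2, top D: go to q_1, push ε → (q_1, 22, EDAZ)
  ε-move, top E: go to q_3, push DE → (q_3, 22, DEDAZ)
  read 2, top D: go to q_1, push ε → (q_1, 2, EDAZ)
  ε-move, top E: go to q_3, push DE → (q_3, 2, DEDAZ)
  read 2, top D: go to q_1, push ε → (q_1, ε, EDAZ)
  ε-move, top E: go to q_3, push DE → (q_3, ε, DEDAZ)
All input consumed; M is in state q_3.

q_3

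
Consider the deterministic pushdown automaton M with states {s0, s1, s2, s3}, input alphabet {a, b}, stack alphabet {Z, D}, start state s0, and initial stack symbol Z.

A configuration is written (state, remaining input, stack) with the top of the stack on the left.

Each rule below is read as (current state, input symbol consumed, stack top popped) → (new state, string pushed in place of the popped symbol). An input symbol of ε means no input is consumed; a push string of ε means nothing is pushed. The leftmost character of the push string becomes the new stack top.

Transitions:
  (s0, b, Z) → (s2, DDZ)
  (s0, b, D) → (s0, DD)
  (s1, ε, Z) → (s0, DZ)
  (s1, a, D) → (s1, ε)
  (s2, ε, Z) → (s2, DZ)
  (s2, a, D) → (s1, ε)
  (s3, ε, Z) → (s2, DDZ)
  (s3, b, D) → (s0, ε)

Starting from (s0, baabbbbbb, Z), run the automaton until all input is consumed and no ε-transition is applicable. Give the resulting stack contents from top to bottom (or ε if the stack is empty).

(s0, baabbbbbb, Z) ⊢ (s2, aabbbbbb, DDZ) ⊢ (s1, abbbbbb, DZ) ⊢ (s1, bbbbbb, Z) ⊢ (s0, bbbbbb, DZ) ⊢ (s0, bbbbb, DDZ) ⊢ (s0, bbbb, DDDZ) ⊢ (s0, bbb, DDDDZ) ⊢ (s0, bb, DDDDDZ) ⊢ (s0, b, DDDDDDZ) ⊢ (s0, ε, DDDDDDDZ)
All input consumed in state s0 with stack DDDDDDDZ.

DDDDDDDZ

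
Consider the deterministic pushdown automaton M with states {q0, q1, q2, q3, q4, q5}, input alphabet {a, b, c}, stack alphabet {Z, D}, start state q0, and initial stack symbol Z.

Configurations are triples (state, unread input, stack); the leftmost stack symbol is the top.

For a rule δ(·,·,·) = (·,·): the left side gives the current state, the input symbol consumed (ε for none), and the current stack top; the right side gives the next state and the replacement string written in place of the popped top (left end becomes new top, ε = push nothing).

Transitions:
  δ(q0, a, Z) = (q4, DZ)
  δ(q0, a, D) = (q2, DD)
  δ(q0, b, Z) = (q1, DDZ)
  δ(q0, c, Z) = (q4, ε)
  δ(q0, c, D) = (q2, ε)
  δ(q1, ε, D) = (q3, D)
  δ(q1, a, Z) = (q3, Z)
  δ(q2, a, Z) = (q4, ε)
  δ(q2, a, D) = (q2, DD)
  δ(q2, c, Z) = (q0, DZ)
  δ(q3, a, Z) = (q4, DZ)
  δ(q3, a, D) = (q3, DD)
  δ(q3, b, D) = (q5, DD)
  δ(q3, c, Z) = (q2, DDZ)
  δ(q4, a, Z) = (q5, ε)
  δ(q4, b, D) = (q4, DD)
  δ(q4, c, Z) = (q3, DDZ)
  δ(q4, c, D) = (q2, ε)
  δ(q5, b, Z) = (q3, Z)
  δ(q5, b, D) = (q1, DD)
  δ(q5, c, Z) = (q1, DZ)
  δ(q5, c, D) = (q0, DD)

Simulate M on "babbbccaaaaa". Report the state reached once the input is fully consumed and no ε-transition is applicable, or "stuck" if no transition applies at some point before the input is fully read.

(q0, babbbccaaaaa, Z)
  read b, top Z: go to q1, push DDZ → (q1, abbbccaaaaa, DDZ)
  ε-move, top D: go to q3, push D → (q3, abbbccaaaaa, DDZ)
  read a, top D: go to q3, push DD → (q3, bbbccaaaaa, DDDZ)
  read b, top D: go to q5, push DD → (q5, bbccaaaaa, DDDDZ)
  read b, top D: go to q1, push DD → (q1, bccaaaaa, DDDDDZ)
  ε-move, top D: go to q3, push D → (q3, bccaaaaa, DDDDDZ)
  read b, top D: go to q5, push DD → (q5, ccaaaaa, DDDDDDZ)
  read c, top D: go to q0, push DD → (q0, caaaaa, DDDDDDDZ)
  read c, top D: go to q2, push ε → (q2, aaaaa, DDDDDDZ)
  read a, top D: go to q2, push DD → (q2, aaaa, DDDDDDDZ)
  read a, top D: go to q2, push DD → (q2, aaa, DDDDDDDDZ)
  read a, top D: go to q2, push DD → (q2, aa, DDDDDDDDDZ)
  read a, top D: go to q2, push DD → (q2, a, DDDDDDDDDDZ)
  read a, top D: go to q2, push DD → (q2, ε, DDDDDDDDDDDZ)
All input consumed; M is in state q2.

q2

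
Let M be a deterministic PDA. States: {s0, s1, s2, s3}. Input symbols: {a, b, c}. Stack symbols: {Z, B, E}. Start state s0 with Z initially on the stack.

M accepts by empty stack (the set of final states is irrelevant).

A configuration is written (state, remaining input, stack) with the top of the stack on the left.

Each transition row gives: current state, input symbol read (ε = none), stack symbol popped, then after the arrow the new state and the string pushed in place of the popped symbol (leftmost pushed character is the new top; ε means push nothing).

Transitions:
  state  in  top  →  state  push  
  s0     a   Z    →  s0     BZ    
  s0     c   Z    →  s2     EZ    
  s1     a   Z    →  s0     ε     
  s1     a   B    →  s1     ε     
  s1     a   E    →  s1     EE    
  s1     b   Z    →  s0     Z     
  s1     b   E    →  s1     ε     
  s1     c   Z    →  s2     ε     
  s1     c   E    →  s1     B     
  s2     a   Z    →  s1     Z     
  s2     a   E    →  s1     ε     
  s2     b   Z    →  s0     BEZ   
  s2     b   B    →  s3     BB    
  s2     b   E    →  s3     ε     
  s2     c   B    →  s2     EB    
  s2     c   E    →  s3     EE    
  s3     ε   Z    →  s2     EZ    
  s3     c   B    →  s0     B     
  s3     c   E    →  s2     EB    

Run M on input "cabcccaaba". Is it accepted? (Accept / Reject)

(s0, cabcccaaba, Z) ⊢ (s2, abcccaaba, EZ) ⊢ (s1, bcccaaba, Z) ⊢ (s0, cccaaba, Z) ⊢ (s2, ccaaba, EZ) ⊢ (s3, caaba, EEZ) ⊢ (s2, aaba, EBEZ) ⊢ (s1, aba, BEZ) ⊢ (s1, ba, EZ) ⊢ (s1, a, Z) ⊢ (s0, ε, ε)
All input consumed and the stack is empty.

Accept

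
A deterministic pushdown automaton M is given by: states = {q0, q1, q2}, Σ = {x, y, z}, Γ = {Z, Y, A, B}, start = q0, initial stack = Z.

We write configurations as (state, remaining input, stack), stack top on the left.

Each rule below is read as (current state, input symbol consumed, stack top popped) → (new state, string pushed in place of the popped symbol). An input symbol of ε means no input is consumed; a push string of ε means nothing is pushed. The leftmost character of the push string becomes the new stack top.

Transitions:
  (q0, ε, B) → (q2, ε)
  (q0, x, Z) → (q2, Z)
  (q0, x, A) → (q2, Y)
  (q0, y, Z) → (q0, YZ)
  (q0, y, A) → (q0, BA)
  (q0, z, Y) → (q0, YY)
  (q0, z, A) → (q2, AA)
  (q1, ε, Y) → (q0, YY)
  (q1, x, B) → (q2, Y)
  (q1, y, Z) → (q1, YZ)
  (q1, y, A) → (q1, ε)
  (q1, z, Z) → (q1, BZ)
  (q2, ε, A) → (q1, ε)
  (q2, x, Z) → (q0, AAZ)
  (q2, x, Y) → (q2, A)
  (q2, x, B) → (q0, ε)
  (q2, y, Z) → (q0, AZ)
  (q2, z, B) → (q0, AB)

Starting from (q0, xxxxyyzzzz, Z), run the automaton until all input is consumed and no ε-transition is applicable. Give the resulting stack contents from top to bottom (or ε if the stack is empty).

YYYYYYZ

(q0, xxxxyyzzzz, Z)
  read x, top Z: go to q2, push Z → (q2, xxxyyzzzz, Z)
  read x, top Z: go to q0, push AAZ → (q0, xxyyzzzz, AAZ)
  read x, top A: go to q2, push Y → (q2, xyyzzzz, YAZ)
  read x, top Y: go to q2, push A → (q2, yyzzzz, AAZ)
  ε-move, top A: go to q1, push ε → (q1, yyzzzz, AZ)
  read y, top A: go to q1, push ε → (q1, yzzzz, Z)
  read y, top Z: go to q1, push YZ → (q1, zzzz, YZ)
  ε-move, top Y: go to q0, push YY → (q0, zzzz, YYZ)
  read z, top Y: go to q0, push YY → (q0, zzz, YYYZ)
  read z, top Y: go to q0, push YY → (q0, zz, YYYYZ)
  read z, top Y: go to q0, push YY → (q0, z, YYYYYZ)
  read z, top Y: go to q0, push YY → (q0, ε, YYYYYYZ)
All input consumed in state q0 with stack YYYYYYZ.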